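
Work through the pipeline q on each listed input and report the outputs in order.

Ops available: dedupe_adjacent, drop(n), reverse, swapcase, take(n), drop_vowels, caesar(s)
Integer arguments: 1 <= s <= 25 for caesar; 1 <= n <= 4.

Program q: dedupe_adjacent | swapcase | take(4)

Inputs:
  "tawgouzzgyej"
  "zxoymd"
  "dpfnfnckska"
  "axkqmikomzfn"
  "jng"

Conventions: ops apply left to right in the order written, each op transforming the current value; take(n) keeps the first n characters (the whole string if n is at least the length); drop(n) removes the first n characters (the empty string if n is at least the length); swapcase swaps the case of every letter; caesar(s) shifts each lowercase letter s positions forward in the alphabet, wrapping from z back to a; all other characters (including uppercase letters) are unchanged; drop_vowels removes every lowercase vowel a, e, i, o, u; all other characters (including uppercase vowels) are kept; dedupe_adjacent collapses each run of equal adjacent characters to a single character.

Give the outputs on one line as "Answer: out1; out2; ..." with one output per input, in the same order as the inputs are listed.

Execution, op by op:
  "tawgouzzgyej" -> "tawgouzgyej" -> "TAWGOUZGYEJ" -> "TAWG"
  "zxoymd" -> "zxoymd" -> "ZXOYMD" -> "ZXOY"
  "dpfnfnckska" -> "dpfnfnckska" -> "DPFNFNCKSKA" -> "DPFN"
  "axkqmikomzfn" -> "axkqmikomzfn" -> "AXKQMIKOMZFN" -> "AXKQ"
  "jng" -> "jng" -> "JNG" -> "JNG"

"TAWG"; "ZXOY"; "DPFN"; "AXKQ"; "JNG"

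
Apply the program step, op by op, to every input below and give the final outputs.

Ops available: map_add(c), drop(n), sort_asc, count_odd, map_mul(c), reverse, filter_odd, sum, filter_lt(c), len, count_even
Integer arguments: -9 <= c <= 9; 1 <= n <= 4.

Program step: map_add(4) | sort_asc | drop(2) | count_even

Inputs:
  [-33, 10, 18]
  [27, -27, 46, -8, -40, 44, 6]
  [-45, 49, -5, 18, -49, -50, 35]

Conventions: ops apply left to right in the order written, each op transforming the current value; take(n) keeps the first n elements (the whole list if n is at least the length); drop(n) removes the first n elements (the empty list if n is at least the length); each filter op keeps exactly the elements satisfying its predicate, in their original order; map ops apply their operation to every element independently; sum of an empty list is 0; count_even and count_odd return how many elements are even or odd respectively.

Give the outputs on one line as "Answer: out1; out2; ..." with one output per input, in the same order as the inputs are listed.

1; 4; 1

Execution, op by op:
  [-33, 10, 18] -> [-29, 14, 22] -> [-29, 14, 22] -> [22] -> 1
  [27, -27, 46, -8, -40, 44, 6] -> [31, -23, 50, -4, -36, 48, 10] -> [-36, -23, -4, 10, 31, 48, 50] -> [-4, 10, 31, 48, 50] -> 4
  [-45, 49, -5, 18, -49, -50, 35] -> [-41, 53, -1, 22, -45, -46, 39] -> [-46, -45, -41, -1, 22, 39, 53] -> [-41, -1, 22, 39, 53] -> 1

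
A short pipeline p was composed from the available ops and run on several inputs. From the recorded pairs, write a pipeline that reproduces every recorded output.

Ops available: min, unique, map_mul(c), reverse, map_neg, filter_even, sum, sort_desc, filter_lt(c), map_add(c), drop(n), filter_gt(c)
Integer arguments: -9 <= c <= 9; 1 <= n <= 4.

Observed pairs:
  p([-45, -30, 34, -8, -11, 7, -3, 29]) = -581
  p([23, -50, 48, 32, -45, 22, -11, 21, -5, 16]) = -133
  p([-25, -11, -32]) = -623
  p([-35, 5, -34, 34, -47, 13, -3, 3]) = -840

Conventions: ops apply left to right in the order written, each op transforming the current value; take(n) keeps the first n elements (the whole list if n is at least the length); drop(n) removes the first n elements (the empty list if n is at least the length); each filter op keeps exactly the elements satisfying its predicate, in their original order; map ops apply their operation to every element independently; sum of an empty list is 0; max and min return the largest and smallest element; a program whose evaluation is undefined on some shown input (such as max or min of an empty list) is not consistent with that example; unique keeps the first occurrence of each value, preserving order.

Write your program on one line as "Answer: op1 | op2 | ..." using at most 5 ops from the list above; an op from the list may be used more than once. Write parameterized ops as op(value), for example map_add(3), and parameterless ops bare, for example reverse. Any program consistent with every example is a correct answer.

map_add(-7) | map_mul(-7) | map_mul(-1) | sum

Check, running the answer program on each example:
  [-45, -30, 34, -8, -11, 7, -3, 29] -> [-52, -37, 27, -15, -18, 0, -10, 22] -> [364, 259, -189, 105, 126, 0, 70, -154] -> [-364, -259, 189, -105, -126, 0, -70, 154] -> -581
  [23, -50, 48, 32, -45, 22, -11, 21, -5, 16] -> [16, -57, 41, 25, -52, 15, -18, 14, -12, 9] -> [-112, 399, -287, -175, 364, -105, 126, -98, 84, -63] -> [112, -399, 287, 175, -364, 105, -126, 98, -84, 63] -> -133
  [-25, -11, -32] -> [-32, -18, -39] -> [224, 126, 273] -> [-224, -126, -273] -> -623
  [-35, 5, -34, 34, -47, 13, -3, 3] -> [-42, -2, -41, 27, -54, 6, -10, -4] -> [294, 14, 287, -189, 378, -42, 70, 28] -> [-294, -14, -287, 189, -378, 42, -70, -28] -> -840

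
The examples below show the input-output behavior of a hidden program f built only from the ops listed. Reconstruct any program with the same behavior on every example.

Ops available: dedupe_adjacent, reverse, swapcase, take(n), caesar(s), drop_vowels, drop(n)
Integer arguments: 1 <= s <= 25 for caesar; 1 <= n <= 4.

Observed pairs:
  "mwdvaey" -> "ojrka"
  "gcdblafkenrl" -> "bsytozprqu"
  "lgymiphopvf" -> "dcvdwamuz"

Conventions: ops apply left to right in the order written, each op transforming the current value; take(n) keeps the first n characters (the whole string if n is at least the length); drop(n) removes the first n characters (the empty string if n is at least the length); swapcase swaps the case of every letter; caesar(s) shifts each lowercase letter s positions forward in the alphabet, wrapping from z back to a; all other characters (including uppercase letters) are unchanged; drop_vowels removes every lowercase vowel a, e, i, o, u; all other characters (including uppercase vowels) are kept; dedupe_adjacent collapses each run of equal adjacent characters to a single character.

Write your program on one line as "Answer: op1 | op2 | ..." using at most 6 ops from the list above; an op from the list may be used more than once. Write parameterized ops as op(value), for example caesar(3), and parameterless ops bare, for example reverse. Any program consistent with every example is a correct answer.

reverse | caesar(14) | swapcase | drop(2) | swapcase

Check, running the answer program on each example:
  "mwdvaey" -> "yeavdwm" -> "msojrka" -> "MSOJRKA" -> "OJRKA" -> "ojrka"
  "gcdblafkenrl" -> "lrnekfalbdcg" -> "zfbsytozprqu" -> "ZFBSYTOZPRQU" -> "BSYTOZPRQU" -> "bsytozprqu"
  "lgymiphopvf" -> "fvpohpimygl" -> "tjdcvdwamuz" -> "TJDCVDWAMUZ" -> "DCVDWAMUZ" -> "dcvdwamuz"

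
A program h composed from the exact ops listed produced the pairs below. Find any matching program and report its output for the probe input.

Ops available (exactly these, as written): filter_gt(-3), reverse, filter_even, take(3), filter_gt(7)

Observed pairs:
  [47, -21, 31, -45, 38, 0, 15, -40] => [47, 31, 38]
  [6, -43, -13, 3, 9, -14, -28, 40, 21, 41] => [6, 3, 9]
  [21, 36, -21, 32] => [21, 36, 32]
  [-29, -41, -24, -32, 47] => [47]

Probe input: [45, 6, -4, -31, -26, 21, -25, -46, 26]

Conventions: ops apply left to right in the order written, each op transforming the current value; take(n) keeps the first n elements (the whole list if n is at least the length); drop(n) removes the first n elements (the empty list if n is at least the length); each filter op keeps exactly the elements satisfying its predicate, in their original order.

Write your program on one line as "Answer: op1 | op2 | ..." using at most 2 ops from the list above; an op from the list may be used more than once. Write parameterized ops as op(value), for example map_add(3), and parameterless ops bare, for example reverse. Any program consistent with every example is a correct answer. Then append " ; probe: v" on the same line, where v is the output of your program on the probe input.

filter_gt(-3) | take(3) ; probe: [45, 6, 21]

Check, running the answer program on each example:
  [47, -21, 31, -45, 38, 0, 15, -40] -> [47, 31, 38, 0, 15] -> [47, 31, 38]
  [6, -43, -13, 3, 9, -14, -28, 40, 21, 41] -> [6, 3, 9, 40, 21, 41] -> [6, 3, 9]
  [21, 36, -21, 32] -> [21, 36, 32] -> [21, 36, 32]
  [-29, -41, -24, -32, 47] -> [47] -> [47]
  probe: [45, 6, -4, -31, -26, 21, -25, -46, 26] -> [45, 6, 21, 26] -> [45, 6, 21]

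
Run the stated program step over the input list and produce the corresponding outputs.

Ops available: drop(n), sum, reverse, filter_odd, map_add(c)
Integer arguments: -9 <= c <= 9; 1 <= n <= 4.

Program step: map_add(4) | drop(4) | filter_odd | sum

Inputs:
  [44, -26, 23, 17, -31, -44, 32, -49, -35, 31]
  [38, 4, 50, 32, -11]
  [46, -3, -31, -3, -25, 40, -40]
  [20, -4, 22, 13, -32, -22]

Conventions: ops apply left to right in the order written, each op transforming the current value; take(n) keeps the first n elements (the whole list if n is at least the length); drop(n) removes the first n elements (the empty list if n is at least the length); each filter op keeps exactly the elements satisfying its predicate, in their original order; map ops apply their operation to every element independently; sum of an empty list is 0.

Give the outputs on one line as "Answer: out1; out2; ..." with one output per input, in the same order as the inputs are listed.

Execution, op by op:
  [44, -26, 23, 17, -31, -44, 32, -49, -35, 31] -> [48, -22, 27, 21, -27, -40, 36, -45, -31, 35] -> [-27, -40, 36, -45, -31, 35] -> [-27, -45, -31, 35] -> -68
  [38, 4, 50, 32, -11] -> [42, 8, 54, 36, -7] -> [-7] -> [-7] -> -7
  [46, -3, -31, -3, -25, 40, -40] -> [50, 1, -27, 1, -21, 44, -36] -> [-21, 44, -36] -> [-21] -> -21
  [20, -4, 22, 13, -32, -22] -> [24, 0, 26, 17, -28, -18] -> [-28, -18] -> [] -> 0

-68; -7; -21; 0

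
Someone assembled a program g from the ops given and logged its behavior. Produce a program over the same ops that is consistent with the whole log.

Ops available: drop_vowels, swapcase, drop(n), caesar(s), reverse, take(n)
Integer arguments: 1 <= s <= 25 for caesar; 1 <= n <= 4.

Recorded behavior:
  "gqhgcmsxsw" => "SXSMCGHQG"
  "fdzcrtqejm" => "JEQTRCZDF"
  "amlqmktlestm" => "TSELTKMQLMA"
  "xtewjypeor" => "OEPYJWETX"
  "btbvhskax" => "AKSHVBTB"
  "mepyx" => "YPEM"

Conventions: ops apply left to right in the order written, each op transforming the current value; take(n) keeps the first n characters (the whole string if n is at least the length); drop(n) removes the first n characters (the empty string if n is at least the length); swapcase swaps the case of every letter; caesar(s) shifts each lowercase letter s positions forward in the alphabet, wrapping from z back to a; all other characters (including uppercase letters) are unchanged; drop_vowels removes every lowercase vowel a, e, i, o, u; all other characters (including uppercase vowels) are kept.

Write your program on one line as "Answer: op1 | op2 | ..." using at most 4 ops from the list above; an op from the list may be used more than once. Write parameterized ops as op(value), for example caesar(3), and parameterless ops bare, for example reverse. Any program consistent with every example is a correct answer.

reverse | swapcase | drop(1)

Check, running the answer program on each example:
  "gqhgcmsxsw" -> "wsxsmcghqg" -> "WSXSMCGHQG" -> "SXSMCGHQG"
  "fdzcrtqejm" -> "mjeqtrczdf" -> "MJEQTRCZDF" -> "JEQTRCZDF"
  "amlqmktlestm" -> "mtseltkmqlma" -> "MTSELTKMQLMA" -> "TSELTKMQLMA"
  "xtewjypeor" -> "roepyjwetx" -> "ROEPYJWETX" -> "OEPYJWETX"
  "btbvhskax" -> "xakshvbtb" -> "XAKSHVBTB" -> "AKSHVBTB"
  "mepyx" -> "xypem" -> "XYPEM" -> "YPEM"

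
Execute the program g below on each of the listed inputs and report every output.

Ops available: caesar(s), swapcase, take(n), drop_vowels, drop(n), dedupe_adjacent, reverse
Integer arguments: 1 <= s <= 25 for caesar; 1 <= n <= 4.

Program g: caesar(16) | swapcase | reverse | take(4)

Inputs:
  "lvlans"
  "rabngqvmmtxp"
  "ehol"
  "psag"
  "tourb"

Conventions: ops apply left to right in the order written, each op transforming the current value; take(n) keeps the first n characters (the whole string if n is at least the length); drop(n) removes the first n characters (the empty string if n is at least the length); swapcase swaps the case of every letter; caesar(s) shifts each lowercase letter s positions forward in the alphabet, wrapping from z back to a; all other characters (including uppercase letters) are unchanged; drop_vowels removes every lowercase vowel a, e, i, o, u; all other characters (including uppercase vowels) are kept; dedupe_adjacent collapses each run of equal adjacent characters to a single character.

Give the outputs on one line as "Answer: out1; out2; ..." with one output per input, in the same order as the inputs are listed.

Execution, op by op:
  "lvlans" -> "blbqdi" -> "BLBQDI" -> "IDQBLB" -> "IDQB"
  "rabngqvmmtxp" -> "hqrdwglccjnf" -> "HQRDWGLCCJNF" -> "FNJCCLGWDRQH" -> "FNJC"
  "ehol" -> "uxeb" -> "UXEB" -> "BEXU" -> "BEXU"
  "psag" -> "fiqw" -> "FIQW" -> "WQIF" -> "WQIF"
  "tourb" -> "jekhr" -> "JEKHR" -> "RHKEJ" -> "RHKE"

"IDQB"; "FNJC"; "BEXU"; "WQIF"; "RHKE"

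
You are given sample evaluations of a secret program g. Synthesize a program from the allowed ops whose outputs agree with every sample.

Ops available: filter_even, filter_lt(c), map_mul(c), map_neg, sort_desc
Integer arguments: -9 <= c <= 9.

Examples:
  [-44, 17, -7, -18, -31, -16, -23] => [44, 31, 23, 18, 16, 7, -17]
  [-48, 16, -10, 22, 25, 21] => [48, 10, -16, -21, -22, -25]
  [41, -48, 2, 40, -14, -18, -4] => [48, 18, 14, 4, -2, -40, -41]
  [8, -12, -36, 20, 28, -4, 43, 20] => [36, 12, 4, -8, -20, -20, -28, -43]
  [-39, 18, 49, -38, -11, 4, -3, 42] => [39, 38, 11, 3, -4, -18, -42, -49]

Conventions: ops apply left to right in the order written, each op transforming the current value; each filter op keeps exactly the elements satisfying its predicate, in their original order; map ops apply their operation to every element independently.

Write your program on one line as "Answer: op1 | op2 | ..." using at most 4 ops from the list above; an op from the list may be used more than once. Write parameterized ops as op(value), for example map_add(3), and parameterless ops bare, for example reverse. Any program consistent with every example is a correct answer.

sort_desc | map_neg | sort_desc

Check, running the answer program on each example:
  [-44, 17, -7, -18, -31, -16, -23] -> [17, -7, -16, -18, -23, -31, -44] -> [-17, 7, 16, 18, 23, 31, 44] -> [44, 31, 23, 18, 16, 7, -17]
  [-48, 16, -10, 22, 25, 21] -> [25, 22, 21, 16, -10, -48] -> [-25, -22, -21, -16, 10, 48] -> [48, 10, -16, -21, -22, -25]
  [41, -48, 2, 40, -14, -18, -4] -> [41, 40, 2, -4, -14, -18, -48] -> [-41, -40, -2, 4, 14, 18, 48] -> [48, 18, 14, 4, -2, -40, -41]
  [8, -12, -36, 20, 28, -4, 43, 20] -> [43, 28, 20, 20, 8, -4, -12, -36] -> [-43, -28, -20, -20, -8, 4, 12, 36] -> [36, 12, 4, -8, -20, -20, -28, -43]
  [-39, 18, 49, -38, -11, 4, -3, 42] -> [49, 42, 18, 4, -3, -11, -38, -39] -> [-49, -42, -18, -4, 3, 11, 38, 39] -> [39, 38, 11, 3, -4, -18, -42, -49]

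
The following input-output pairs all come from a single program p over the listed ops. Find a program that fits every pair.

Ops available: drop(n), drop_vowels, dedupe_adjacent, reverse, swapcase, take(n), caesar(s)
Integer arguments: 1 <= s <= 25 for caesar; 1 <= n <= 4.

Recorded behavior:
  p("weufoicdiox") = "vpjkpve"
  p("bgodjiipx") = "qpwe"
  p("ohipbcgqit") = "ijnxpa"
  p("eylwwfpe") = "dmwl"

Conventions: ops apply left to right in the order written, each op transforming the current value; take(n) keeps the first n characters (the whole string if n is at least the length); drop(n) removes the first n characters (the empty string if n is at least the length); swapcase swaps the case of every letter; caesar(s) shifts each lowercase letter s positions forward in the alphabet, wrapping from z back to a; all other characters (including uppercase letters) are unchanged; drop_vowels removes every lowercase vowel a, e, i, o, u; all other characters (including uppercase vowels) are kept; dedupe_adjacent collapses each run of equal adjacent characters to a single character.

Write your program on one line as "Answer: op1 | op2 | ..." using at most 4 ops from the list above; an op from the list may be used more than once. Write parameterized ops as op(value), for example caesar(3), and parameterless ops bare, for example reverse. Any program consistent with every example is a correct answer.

drop(4) | caesar(22) | caesar(11) | dedupe_adjacent

Check, running the answer program on each example:
  "weufoicdiox" -> "oicdiox" -> "keyzekt" -> "vpjkpve" -> "vpjkpve"
  "bgodjiipx" -> "jiipx" -> "feelt" -> "qppwe" -> "qpwe"
  "ohipbcgqit" -> "bcgqit" -> "xycmep" -> "ijnxpa" -> "ijnxpa"
  "eylwwfpe" -> "wfpe" -> "sbla" -> "dmwl" -> "dmwl"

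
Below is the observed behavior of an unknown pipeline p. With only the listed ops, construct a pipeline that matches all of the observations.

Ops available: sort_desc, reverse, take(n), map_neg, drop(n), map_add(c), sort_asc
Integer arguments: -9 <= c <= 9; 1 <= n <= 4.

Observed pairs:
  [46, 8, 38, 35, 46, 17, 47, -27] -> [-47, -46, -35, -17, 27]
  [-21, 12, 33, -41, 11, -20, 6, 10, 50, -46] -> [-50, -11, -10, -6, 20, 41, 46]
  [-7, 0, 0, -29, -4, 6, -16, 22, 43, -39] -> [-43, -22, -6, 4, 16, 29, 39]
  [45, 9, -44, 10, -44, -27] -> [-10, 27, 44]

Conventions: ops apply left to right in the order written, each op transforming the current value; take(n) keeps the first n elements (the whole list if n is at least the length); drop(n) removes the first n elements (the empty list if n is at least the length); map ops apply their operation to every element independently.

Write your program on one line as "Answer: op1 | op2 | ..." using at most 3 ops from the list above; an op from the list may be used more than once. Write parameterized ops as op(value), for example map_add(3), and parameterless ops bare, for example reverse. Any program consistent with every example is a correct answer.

drop(3) | map_neg | sort_asc

Check, running the answer program on each example:
  [46, 8, 38, 35, 46, 17, 47, -27] -> [35, 46, 17, 47, -27] -> [-35, -46, -17, -47, 27] -> [-47, -46, -35, -17, 27]
  [-21, 12, 33, -41, 11, -20, 6, 10, 50, -46] -> [-41, 11, -20, 6, 10, 50, -46] -> [41, -11, 20, -6, -10, -50, 46] -> [-50, -11, -10, -6, 20, 41, 46]
  [-7, 0, 0, -29, -4, 6, -16, 22, 43, -39] -> [-29, -4, 6, -16, 22, 43, -39] -> [29, 4, -6, 16, -22, -43, 39] -> [-43, -22, -6, 4, 16, 29, 39]
  [45, 9, -44, 10, -44, -27] -> [10, -44, -27] -> [-10, 44, 27] -> [-10, 27, 44]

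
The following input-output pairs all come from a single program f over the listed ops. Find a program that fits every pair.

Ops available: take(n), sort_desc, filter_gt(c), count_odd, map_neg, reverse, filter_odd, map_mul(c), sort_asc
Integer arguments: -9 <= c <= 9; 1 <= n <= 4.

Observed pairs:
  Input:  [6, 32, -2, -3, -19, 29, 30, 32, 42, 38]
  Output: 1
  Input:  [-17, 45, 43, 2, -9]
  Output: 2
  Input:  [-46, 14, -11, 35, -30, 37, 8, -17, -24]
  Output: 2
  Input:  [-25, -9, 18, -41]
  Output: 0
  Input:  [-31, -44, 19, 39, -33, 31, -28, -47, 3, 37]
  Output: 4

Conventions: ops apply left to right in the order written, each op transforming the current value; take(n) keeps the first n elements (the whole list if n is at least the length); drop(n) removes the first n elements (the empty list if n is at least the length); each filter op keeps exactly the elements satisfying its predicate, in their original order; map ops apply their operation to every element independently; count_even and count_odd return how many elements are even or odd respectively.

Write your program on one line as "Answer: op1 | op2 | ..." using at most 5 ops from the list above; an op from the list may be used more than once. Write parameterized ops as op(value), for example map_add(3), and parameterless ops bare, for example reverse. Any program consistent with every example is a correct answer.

filter_gt(9) | map_neg | reverse | count_odd

Check, running the answer program on each example:
  [6, 32, -2, -3, -19, 29, 30, 32, 42, 38] -> [32, 29, 30, 32, 42, 38] -> [-32, -29, -30, -32, -42, -38] -> [-38, -42, -32, -30, -29, -32] -> 1
  [-17, 45, 43, 2, -9] -> [45, 43] -> [-45, -43] -> [-43, -45] -> 2
  [-46, 14, -11, 35, -30, 37, 8, -17, -24] -> [14, 35, 37] -> [-14, -35, -37] -> [-37, -35, -14] -> 2
  [-25, -9, 18, -41] -> [18] -> [-18] -> [-18] -> 0
  [-31, -44, 19, 39, -33, 31, -28, -47, 3, 37] -> [19, 39, 31, 37] -> [-19, -39, -31, -37] -> [-37, -31, -39, -19] -> 4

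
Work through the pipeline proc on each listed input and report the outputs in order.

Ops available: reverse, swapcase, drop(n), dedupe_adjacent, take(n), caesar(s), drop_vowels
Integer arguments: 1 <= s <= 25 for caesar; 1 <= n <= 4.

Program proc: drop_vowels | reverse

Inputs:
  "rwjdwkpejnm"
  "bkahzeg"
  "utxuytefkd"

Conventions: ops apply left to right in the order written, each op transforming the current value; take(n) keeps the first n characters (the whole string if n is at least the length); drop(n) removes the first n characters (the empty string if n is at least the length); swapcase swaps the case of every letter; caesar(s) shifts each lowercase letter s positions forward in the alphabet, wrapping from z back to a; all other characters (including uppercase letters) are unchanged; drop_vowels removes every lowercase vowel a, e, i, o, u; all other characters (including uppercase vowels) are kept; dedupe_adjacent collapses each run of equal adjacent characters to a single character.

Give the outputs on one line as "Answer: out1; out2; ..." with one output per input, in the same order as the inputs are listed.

"mnjpkwdjwr"; "gzhkb"; "dkftyxt"

Execution, op by op:
  "rwjdwkpejnm" -> "rwjdwkpjnm" -> "mnjpkwdjwr"
  "bkahzeg" -> "bkhzg" -> "gzhkb"
  "utxuytefkd" -> "txytfkd" -> "dkftyxt"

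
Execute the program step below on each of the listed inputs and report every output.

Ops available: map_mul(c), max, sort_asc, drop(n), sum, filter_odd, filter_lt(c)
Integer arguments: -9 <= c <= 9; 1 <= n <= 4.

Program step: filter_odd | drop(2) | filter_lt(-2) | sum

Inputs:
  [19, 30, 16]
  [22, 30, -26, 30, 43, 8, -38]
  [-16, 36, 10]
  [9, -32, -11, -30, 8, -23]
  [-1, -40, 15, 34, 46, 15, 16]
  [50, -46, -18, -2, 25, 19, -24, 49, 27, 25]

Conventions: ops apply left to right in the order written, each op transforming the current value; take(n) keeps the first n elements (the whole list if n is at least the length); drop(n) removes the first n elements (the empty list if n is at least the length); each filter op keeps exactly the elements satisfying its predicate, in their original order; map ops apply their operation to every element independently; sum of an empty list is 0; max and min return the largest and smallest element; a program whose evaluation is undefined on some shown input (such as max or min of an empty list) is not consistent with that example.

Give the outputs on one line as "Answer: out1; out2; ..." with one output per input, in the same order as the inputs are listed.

Execution, op by op:
  [19, 30, 16] -> [19] -> [] -> [] -> 0
  [22, 30, -26, 30, 43, 8, -38] -> [43] -> [] -> [] -> 0
  [-16, 36, 10] -> [] -> [] -> [] -> 0
  [9, -32, -11, -30, 8, -23] -> [9, -11, -23] -> [-23] -> [-23] -> -23
  [-1, -40, 15, 34, 46, 15, 16] -> [-1, 15, 15] -> [15] -> [] -> 0
  [50, -46, -18, -2, 25, 19, -24, 49, 27, 25] -> [25, 19, 49, 27, 25] -> [49, 27, 25] -> [] -> 0

0; 0; 0; -23; 0; 0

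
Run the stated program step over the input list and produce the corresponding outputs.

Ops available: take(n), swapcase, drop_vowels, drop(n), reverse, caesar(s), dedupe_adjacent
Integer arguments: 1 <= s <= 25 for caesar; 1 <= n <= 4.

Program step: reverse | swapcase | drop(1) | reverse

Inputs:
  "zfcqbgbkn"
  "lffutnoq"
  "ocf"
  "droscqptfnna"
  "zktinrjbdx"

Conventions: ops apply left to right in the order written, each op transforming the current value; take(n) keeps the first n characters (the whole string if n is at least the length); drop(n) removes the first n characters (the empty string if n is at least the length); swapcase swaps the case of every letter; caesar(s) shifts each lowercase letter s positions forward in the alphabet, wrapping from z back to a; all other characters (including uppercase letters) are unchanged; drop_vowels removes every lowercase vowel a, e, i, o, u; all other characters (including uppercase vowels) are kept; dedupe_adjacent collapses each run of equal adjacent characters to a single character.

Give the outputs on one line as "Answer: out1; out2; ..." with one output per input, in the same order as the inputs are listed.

Execution, op by op:
  "zfcqbgbkn" -> "nkbgbqcfz" -> "NKBGBQCFZ" -> "KBGBQCFZ" -> "ZFCQBGBK"
  "lffutnoq" -> "qontuffl" -> "QONTUFFL" -> "ONTUFFL" -> "LFFUTNO"
  "ocf" -> "fco" -> "FCO" -> "CO" -> "OC"
  "droscqptfnna" -> "annftpqcsord" -> "ANNFTPQCSORD" -> "NNFTPQCSORD" -> "DROSCQPTFNN"
  "zktinrjbdx" -> "xdbjrnitkz" -> "XDBJRNITKZ" -> "DBJRNITKZ" -> "ZKTINRJBD"

"ZFCQBGBK"; "LFFUTNO"; "OC"; "DROSCQPTFNN"; "ZKTINRJBD"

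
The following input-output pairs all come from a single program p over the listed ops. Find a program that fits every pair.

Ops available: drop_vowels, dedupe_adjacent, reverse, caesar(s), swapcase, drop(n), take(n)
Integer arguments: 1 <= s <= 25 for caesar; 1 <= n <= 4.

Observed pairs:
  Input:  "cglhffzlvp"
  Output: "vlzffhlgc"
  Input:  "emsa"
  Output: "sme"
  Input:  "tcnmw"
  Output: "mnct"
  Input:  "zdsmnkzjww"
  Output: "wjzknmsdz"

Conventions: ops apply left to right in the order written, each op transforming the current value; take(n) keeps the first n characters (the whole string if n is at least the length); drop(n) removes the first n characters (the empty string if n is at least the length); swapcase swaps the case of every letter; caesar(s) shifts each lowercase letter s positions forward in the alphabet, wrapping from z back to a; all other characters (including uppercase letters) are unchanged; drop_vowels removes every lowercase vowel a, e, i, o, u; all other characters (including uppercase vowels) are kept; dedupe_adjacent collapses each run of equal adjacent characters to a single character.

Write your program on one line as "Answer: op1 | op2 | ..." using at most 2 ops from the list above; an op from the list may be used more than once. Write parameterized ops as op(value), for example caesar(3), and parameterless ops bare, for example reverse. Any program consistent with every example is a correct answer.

reverse | drop(1)

Check, running the answer program on each example:
  "cglhffzlvp" -> "pvlzffhlgc" -> "vlzffhlgc"
  "emsa" -> "asme" -> "sme"
  "tcnmw" -> "wmnct" -> "mnct"
  "zdsmnkzjww" -> "wwjzknmsdz" -> "wjzknmsdz"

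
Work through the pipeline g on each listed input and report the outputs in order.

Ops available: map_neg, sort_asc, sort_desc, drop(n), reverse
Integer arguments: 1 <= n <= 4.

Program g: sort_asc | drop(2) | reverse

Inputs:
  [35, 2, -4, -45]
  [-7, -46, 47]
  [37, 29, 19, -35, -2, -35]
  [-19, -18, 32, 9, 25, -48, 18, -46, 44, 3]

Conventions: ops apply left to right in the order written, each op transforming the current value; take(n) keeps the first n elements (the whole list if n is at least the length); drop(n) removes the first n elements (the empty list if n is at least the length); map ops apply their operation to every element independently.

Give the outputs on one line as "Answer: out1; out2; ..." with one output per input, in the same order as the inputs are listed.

[35, 2]; [47]; [37, 29, 19, -2]; [44, 32, 25, 18, 9, 3, -18, -19]

Execution, op by op:
  [35, 2, -4, -45] -> [-45, -4, 2, 35] -> [2, 35] -> [35, 2]
  [-7, -46, 47] -> [-46, -7, 47] -> [47] -> [47]
  [37, 29, 19, -35, -2, -35] -> [-35, -35, -2, 19, 29, 37] -> [-2, 19, 29, 37] -> [37, 29, 19, -2]
  [-19, -18, 32, 9, 25, -48, 18, -46, 44, 3] -> [-48, -46, -19, -18, 3, 9, 18, 25, 32, 44] -> [-19, -18, 3, 9, 18, 25, 32, 44] -> [44, 32, 25, 18, 9, 3, -18, -19]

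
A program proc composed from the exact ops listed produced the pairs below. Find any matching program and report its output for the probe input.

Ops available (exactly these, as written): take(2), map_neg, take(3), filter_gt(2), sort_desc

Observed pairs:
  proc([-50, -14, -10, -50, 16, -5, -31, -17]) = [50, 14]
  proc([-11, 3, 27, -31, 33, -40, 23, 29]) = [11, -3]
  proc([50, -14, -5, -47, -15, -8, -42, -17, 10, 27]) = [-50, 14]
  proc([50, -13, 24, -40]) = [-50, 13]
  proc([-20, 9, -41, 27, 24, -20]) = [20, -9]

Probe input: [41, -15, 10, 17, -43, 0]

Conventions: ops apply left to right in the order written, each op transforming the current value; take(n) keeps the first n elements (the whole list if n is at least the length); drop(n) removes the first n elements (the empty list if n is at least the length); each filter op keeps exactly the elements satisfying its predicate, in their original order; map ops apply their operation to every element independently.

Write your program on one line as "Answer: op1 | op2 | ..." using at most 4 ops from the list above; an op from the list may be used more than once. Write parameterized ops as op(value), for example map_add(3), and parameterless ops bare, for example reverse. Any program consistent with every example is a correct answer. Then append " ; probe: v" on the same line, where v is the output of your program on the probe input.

map_neg | take(3) | take(2) ; probe: [-41, 15]

Check, running the answer program on each example:
  [-50, -14, -10, -50, 16, -5, -31, -17] -> [50, 14, 10, 50, -16, 5, 31, 17] -> [50, 14, 10] -> [50, 14]
  [-11, 3, 27, -31, 33, -40, 23, 29] -> [11, -3, -27, 31, -33, 40, -23, -29] -> [11, -3, -27] -> [11, -3]
  [50, -14, -5, -47, -15, -8, -42, -17, 10, 27] -> [-50, 14, 5, 47, 15, 8, 42, 17, -10, -27] -> [-50, 14, 5] -> [-50, 14]
  [50, -13, 24, -40] -> [-50, 13, -24, 40] -> [-50, 13, -24] -> [-50, 13]
  [-20, 9, -41, 27, 24, -20] -> [20, -9, 41, -27, -24, 20] -> [20, -9, 41] -> [20, -9]
  probe: [41, -15, 10, 17, -43, 0] -> [-41, 15, -10, -17, 43, 0] -> [-41, 15, -10] -> [-41, 15]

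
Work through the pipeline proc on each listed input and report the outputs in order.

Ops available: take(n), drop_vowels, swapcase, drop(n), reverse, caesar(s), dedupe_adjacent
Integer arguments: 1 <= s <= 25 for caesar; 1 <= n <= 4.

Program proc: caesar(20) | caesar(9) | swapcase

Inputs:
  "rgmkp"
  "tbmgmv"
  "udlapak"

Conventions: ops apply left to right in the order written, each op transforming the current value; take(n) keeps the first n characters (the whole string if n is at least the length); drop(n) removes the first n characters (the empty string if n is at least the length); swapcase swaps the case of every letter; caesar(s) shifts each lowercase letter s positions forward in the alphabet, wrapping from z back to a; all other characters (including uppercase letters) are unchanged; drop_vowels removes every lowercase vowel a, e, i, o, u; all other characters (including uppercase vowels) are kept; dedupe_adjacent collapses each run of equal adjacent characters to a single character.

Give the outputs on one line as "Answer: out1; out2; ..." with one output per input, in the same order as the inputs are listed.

Execution, op by op:
  "rgmkp" -> "lagej" -> "ujpns" -> "UJPNS"
  "tbmgmv" -> "nvgagp" -> "wepjpy" -> "WEPJPY"
  "udlapak" -> "oxfujue" -> "xgodsdn" -> "XGODSDN"

"UJPNS"; "WEPJPY"; "XGODSDN"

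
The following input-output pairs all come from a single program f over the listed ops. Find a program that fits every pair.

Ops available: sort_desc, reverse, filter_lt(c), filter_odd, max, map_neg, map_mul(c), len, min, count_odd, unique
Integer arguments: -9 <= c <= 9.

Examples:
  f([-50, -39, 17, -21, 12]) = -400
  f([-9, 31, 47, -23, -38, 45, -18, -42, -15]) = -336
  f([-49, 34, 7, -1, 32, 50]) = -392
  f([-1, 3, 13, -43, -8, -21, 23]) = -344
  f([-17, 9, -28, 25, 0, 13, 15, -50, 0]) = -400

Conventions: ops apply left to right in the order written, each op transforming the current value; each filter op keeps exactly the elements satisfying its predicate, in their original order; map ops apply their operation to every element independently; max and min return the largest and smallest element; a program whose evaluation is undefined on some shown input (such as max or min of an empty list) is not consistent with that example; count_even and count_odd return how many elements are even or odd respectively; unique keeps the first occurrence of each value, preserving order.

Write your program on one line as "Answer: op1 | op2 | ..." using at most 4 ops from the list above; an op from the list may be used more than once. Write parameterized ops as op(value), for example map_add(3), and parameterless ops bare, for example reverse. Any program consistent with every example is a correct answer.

map_mul(8) | reverse | min

Check, running the answer program on each example:
  [-50, -39, 17, -21, 12] -> [-400, -312, 136, -168, 96] -> [96, -168, 136, -312, -400] -> -400
  [-9, 31, 47, -23, -38, 45, -18, -42, -15] -> [-72, 248, 376, -184, -304, 360, -144, -336, -120] -> [-120, -336, -144, 360, -304, -184, 376, 248, -72] -> -336
  [-49, 34, 7, -1, 32, 50] -> [-392, 272, 56, -8, 256, 400] -> [400, 256, -8, 56, 272, -392] -> -392
  [-1, 3, 13, -43, -8, -21, 23] -> [-8, 24, 104, -344, -64, -168, 184] -> [184, -168, -64, -344, 104, 24, -8] -> -344
  [-17, 9, -28, 25, 0, 13, 15, -50, 0] -> [-136, 72, -224, 200, 0, 104, 120, -400, 0] -> [0, -400, 120, 104, 0, 200, -224, 72, -136] -> -400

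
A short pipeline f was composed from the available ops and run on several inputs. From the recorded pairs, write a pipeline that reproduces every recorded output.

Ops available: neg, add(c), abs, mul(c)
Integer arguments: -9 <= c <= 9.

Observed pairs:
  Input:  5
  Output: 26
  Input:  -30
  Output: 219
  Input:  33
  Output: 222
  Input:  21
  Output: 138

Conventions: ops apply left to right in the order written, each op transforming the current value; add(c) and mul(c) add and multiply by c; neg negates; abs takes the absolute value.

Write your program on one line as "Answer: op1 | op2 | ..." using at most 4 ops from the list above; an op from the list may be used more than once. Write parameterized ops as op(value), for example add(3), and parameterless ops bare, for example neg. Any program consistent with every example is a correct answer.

neg | mul(7) | add(9) | abs

Check, running the answer program on each example:
  5 -> -5 -> -35 -> -26 -> 26
  -30 -> 30 -> 210 -> 219 -> 219
  33 -> -33 -> -231 -> -222 -> 222
  21 -> -21 -> -147 -> -138 -> 138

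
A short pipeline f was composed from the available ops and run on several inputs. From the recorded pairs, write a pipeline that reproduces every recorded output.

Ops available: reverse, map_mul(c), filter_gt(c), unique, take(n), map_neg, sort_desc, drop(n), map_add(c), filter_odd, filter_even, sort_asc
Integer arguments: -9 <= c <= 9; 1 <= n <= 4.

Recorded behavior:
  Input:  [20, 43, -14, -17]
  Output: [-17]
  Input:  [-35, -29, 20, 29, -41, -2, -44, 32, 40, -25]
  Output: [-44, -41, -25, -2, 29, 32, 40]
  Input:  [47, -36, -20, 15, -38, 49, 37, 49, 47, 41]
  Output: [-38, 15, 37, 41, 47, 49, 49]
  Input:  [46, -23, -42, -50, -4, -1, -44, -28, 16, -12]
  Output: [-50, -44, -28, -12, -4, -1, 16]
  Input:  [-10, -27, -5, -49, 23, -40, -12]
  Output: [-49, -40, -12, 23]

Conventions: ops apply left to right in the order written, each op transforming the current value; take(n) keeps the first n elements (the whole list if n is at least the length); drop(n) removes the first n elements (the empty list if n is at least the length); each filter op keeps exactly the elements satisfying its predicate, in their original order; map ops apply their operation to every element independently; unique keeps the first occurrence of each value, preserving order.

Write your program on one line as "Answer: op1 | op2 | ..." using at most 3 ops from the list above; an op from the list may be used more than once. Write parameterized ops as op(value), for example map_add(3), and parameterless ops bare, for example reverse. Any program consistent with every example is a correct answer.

drop(3) | sort_desc | sort_asc

Check, running the answer program on each example:
  [20, 43, -14, -17] -> [-17] -> [-17] -> [-17]
  [-35, -29, 20, 29, -41, -2, -44, 32, 40, -25] -> [29, -41, -2, -44, 32, 40, -25] -> [40, 32, 29, -2, -25, -41, -44] -> [-44, -41, -25, -2, 29, 32, 40]
  [47, -36, -20, 15, -38, 49, 37, 49, 47, 41] -> [15, -38, 49, 37, 49, 47, 41] -> [49, 49, 47, 41, 37, 15, -38] -> [-38, 15, 37, 41, 47, 49, 49]
  [46, -23, -42, -50, -4, -1, -44, -28, 16, -12] -> [-50, -4, -1, -44, -28, 16, -12] -> [16, -1, -4, -12, -28, -44, -50] -> [-50, -44, -28, -12, -4, -1, 16]
  [-10, -27, -5, -49, 23, -40, -12] -> [-49, 23, -40, -12] -> [23, -12, -40, -49] -> [-49, -40, -12, 23]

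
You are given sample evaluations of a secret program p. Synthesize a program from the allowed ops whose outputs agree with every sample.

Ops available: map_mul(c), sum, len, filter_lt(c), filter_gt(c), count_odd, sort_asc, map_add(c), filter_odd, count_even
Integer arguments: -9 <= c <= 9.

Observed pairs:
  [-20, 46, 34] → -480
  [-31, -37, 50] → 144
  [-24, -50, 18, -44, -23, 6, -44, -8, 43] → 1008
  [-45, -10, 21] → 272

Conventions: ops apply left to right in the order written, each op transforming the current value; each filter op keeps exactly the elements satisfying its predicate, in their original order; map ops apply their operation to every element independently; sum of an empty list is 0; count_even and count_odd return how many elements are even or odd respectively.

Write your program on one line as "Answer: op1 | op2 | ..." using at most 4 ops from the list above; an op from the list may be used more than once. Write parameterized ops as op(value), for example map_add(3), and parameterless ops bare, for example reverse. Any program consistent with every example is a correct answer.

map_mul(-8) | sort_asc | sum

Check, running the answer program on each example:
  [-20, 46, 34] -> [160, -368, -272] -> [-368, -272, 160] -> -480
  [-31, -37, 50] -> [248, 296, -400] -> [-400, 248, 296] -> 144
  [-24, -50, 18, -44, -23, 6, -44, -8, 43] -> [192, 400, -144, 352, 184, -48, 352, 64, -344] -> [-344, -144, -48, 64, 184, 192, 352, 352, 400] -> 1008
  [-45, -10, 21] -> [360, 80, -168] -> [-168, 80, 360] -> 272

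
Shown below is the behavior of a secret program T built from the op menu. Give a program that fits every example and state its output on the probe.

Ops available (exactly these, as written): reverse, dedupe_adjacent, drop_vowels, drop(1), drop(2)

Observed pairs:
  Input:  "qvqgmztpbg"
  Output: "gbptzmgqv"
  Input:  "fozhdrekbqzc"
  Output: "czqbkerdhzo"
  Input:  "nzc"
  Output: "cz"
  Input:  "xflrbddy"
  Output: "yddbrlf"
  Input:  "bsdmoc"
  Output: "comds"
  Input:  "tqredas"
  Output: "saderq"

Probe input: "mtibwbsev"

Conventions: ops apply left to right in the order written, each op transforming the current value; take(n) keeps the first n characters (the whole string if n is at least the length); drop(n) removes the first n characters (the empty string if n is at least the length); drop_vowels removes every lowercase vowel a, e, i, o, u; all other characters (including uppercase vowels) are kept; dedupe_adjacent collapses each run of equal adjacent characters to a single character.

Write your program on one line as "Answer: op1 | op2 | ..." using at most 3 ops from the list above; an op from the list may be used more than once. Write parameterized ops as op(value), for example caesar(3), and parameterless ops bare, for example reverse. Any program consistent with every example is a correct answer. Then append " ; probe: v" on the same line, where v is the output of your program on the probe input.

drop(1) | reverse ; probe: "vesbwbit"

Check, running the answer program on each example:
  "qvqgmztpbg" -> "vqgmztpbg" -> "gbptzmgqv"
  "fozhdrekbqzc" -> "ozhdrekbqzc" -> "czqbkerdhzo"
  "nzc" -> "zc" -> "cz"
  "xflrbddy" -> "flrbddy" -> "yddbrlf"
  "bsdmoc" -> "sdmoc" -> "comds"
  "tqredas" -> "qredas" -> "saderq"
  probe: "mtibwbsev" -> "tibwbsev" -> "vesbwbit"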